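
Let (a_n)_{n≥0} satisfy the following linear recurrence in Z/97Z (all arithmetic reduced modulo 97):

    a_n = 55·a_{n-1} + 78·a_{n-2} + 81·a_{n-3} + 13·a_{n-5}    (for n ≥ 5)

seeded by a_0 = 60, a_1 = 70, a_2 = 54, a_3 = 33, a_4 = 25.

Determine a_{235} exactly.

a_5 = 55·25 + 78·33 + 81·54 + 0·70 + 13·60 = 82
a_6 = 55·82 + 78·25 + 81·33 + 0·54 + 13·70 = 52
a_7 = 55·52 + 78·82 + 81·25 + 0·33 + 13·54 = 52
a_8 = 55·52 + 78·52 + 81·82 + 0·25 + 13·33 = 19
a_9 = 55·19 + 78·52 + 81·52 + 0·82 + 13·25 = 35
a_10 = 55·35 + 78·19 + 81·52 + 0·52 + 13·82 = 52
Continuing the recurrence:
  a_11 = 45;  a_12 = 51;  a_13 = 7;  a_14 = 24;  a_15 = 77;  a_16 = 81
  a_17 = 70;  a_18 = 6;  a_19 = 53;  a_20 = 63;  a_21 = 20;  a_22 = 62
  a_23 = 63;  a_24 = 37;  a_25 = 83;  a_26 = 10;  a_27 = 60;  a_28 = 79
  a_29 = 34;  a_30 = 3;  a_31 = 34;  a_32 = 12;  a_33 = 23;  a_34 = 62
  a_35 = 7;  a_36 = 57;  a_37 = 32;  a_38 = 88;  a_39 = 52;  a_40 = 88
  a_41 = 81;  a_42 = 39;  a_43 = 51;  a_44 = 86;  a_45 = 13;  a_46 = 94
  a_47 = 77;  a_48 = 91;  a_49 = 52;  a_50 = 68;  a_51 = 93;  a_52 = 15
  a_53 = 26;  a_54 = 42;  a_55 = 35;  a_56 = 77;  a_57 = 86;  a_58 = 38
  a_59 = 61;  a_60 = 63;  a_61 = 80;  a_62 = 47;  a_63 = 66;  a_64 = 19
  a_65 = 52;  a_66 = 58;  a_67 = 84;  a_68 = 52;  a_69 = 1;  a_70 = 48
  a_71 = 21;  a_72 = 58;  a_73 = 80;  a_74 = 65;  a_75 = 5;  a_76 = 70
  a_77 = 74;  a_78 = 14;  a_79 = 59;  a_80 = 17;  a_81 = 15;  a_82 = 35
  a_83 = 95;  a_84 = 43;  a_85 = 27;  a_86 = 22;  a_87 = 76;  a_88 = 6
  a_89 = 63;  a_90 = 61;  a_91 = 20;  a_92 = 18;  a_93 = 3;  a_94 = 31
  a_95 = 19;  a_96 = 86;  a_97 = 33;  a_98 = 13;  a_99 = 85;  a_100 = 73
  a_101 = 12;  a_102 = 88;  a_103 = 24;  a_104 = 76;  a_105 = 64;  a_106 = 5
  a_107 = 54;  a_108 = 29;  a_109 = 22;  a_110 = 45;  a_111 = 9;  a_112 = 87
  a_113 = 3;  a_114 = 12;  a_115 = 87;  a_116 = 67;  a_117 = 61;  a_118 = 50
  a_119 = 93;  a_120 = 52;  a_121 = 0;  a_122 = 63;  a_123 = 82;  a_124 = 60
  a_125 = 52;  a_126 = 20;  a_127 = 68;  a_128 = 5;  a_129 = 25;  a_130 = 92
  a_131 = 12;  a_132 = 75;  a_133 = 65;  a_134 = 52;  a_135 = 69;  a_136 = 80
  a_137 = 31;  a_138 = 23;  a_139 = 72;  a_140 = 44;  a_141 = 75;  a_142 = 18
  a_143 = 33;  a_144 = 45;  a_145 = 95;  a_146 = 64;  a_147 = 65;  a_148 = 7
  a_149 = 69;  a_150 = 74;  a_151 = 84;  a_152 = 45;  a_153 = 77;  a_154 = 23
  a_155 = 44;  a_156 = 0;  a_157 = 60;  a_158 = 8;  a_159 = 84;  a_160 = 6
  a_161 = 61;  a_162 = 58;  a_163 = 2;  a_164 = 94;  a_165 = 14;  a_166 = 36
  a_167 = 91;  a_168 = 49;  a_169 = 60;  a_170 = 28;  a_171 = 84;  a_172 = 43
  a_173 = 85;  a_174 = 93;  a_175 = 72;  a_176 = 82;  a_177 = 79;  a_178 = 24
  a_179 = 7;  a_180 = 86;  a_181 = 41;  a_182 = 81;  a_183 = 90;  a_184 = 33
  a_185 = 24;  a_186 = 77;  a_187 = 36;  a_188 = 42;  a_189 = 47;  a_190 = 68
  a_191 = 72;  a_192 = 56;  a_193 = 6;  a_194 = 83;  a_195 = 74;  a_196 = 35
  a_197 = 16;  a_198 = 79;  a_199 = 1;  a_200 = 36;  a_201 = 85;  a_202 = 12
  a_203 = 78;  a_204 = 96;  a_205 = 0;  a_206 = 70;  a_207 = 45;  a_208 = 25
  a_209 = 66;  a_210 = 10;  a_211 = 0;  a_212 = 18;  a_213 = 88;  a_214 = 21
  a_215 = 4;  a_216 = 62;  a_217 = 31;  a_218 = 55;  a_219 = 68;  a_220 = 20
  a_221 = 25;  a_222 = 19;  a_223 = 92;  a_224 = 42;  a_225 = 33;  a_226 = 64
  a_227 = 43;  a_228 = 71;  a_229 = 88;  a_230 = 31;  a_231 = 20;  a_232 = 50
  a_233 = 81
a_234 = 55·81 + 78·50 + 81·20 + 0·31 + 13·88 = 61
a_235 = 55·61 + 78·81 + 81·50 + 0·20 + 13·31 = 61

61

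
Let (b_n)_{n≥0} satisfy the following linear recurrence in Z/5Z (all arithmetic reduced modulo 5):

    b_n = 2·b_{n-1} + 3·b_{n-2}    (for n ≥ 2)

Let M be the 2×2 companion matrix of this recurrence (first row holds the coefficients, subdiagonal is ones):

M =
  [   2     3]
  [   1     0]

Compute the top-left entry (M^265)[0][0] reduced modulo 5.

(M^265)[0][0] is the top entry after applying M 265 times to the unit state (1, 0). Equivalently it is h_{266} for the auxiliary sequence (h_n) obeying the same recurrence with h_1 = 1 and h_i = 0 for 0 ≤ i < 1:
h_2 = 2·1 + 3·0 = 2
h_3 = 2·2 + 3·1 = 2
h_4 = 2·2 + 3·2 = 0
h_5 = 2·0 + 3·2 = 1
(h_4, h_5) = (0, 1) = (h_0, h_1), so the sequence has period 4.
266 ≡ 2 (mod 4), hence h_266 = h_2 = 2.

2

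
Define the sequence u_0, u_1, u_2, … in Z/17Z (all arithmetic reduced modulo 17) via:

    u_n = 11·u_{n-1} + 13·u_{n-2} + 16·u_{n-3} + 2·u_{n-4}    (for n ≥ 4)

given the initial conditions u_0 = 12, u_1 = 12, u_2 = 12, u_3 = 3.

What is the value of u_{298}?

8

u_4 = 11·3 + 13·12 + 16·12 + 2·12 = 14
u_5 = 11·14 + 13·3 + 16·12 + 2·12 = 1
u_6 = 11·1 + 13·14 + 16·3 + 2·12 = 10
u_7 = 11·10 + 13·1 + 16·14 + 2·3 = 13
u_8 = 11·13 + 13·10 + 16·1 + 2·14 = 11
u_9 = 11·11 + 13·13 + 16·10 + 2·1 = 10
Continuing the recurrence:
  u_10 = 5;  u_11 = 13;  u_12 = 16;  u_13 = 3;  u_14 = 0;  u_15 = 15
  u_16 = 7;  u_17 = 6;  u_18 = 6;  u_19 = 14;  u_20 = 2;  u_21 = 6
  u_22 = 5;  u_23 = 6;  u_24 = 10;  u_25 = 8;  u_26 = 1;  u_27 = 15
  u_28 = 3;  u_29 = 5;  u_30 = 13;  u_31 = 14;  u_32 = 1;  u_33 = 3
  u_34 = 7;  u_35 = 7;  u_36 = 14;  u_37 = 6;  u_38 = 0;  u_39 = 10
  u_40 = 13;  u_41 = 13;  u_42 = 13;  u_43 = 13;  u_44 = 2;  u_45 = 0
  u_46 = 5;  u_47 = 11;  u_48 = 3;  u_49 = 1;  u_50 = 15;  u_51 = 10
  u_52 = 4;  u_53 = 8;  u_54 = 7;  u_55 = 10;  u_56 = 14;  u_57 = 4
  u_58 = 9;  u_59 = 4;  u_60 = 15;  u_61 = 12;  u_62 = 1;  u_63 = 7
  u_64 = 6;  u_65 = 10;  u_66 = 13;  u_67 = 9;  u_68 = 15;  u_69 = 0
  u_70 = 8;  u_71 = 6;  u_72 = 13;  u_73 = 9;  u_74 = 6;  u_75 = 12
  u_76 = 6;  u_77 = 13;  u_78 = 0;  u_79 = 0;  u_80 = 16;  u_81 = 15
  u_82 = 16;  u_83 = 15;  u_84 = 16;  u_85 = 11;  u_86 = 6;  u_87 = 2
  u_88 = 2;  u_89 = 13;  u_90 = 9;  u_91 = 15;  u_92 = 1;  u_93 = 2
  u_94 = 4;  u_95 = 14;  u_96 = 2;  u_97 = 0;  u_98 = 3;  u_99 = 8
  u_100 = 12;  u_101 = 12;  u_102 = 14;  u_103 = 8;  u_104 = 10;  u_105 = 3
  u_106 = 13;  u_107 = 1;  u_108 = 10;  u_109 = 14;  u_110 = 3;  u_111 = 3
  u_112 = 10;  u_113 = 4;  u_114 = 7;  u_115 = 6;  u_116 = 3;  u_117 = 10
  u_118 = 4;  u_119 = 13;  u_120 = 4;  u_121 = 8;  u_122 = 16;  u_123 = 13
  u_124 = 11;  u_125 = 1;  u_126 = 3;  u_127 = 10;  u_128 = 0;  u_129 = 10
  u_130 = 4;  u_131 = 7;  u_132 = 0;  u_133 = 5;  u_134 = 5;  u_135 = 15
  u_136 = 4;  u_137 = 6;  u_138 = 11;  u_139 = 4;  u_140 = 2;  u_141 = 7
  u_142 = 2;  u_143 = 0;  u_144 = 6;  u_145 = 10;  u_146 = 5;  u_147 = 9
  u_148 = 13;  u_149 = 3;  u_150 = 16;  u_151 = 16;  u_152 = 16;  u_153 = 0
  u_154 = 3;  u_155 = 15;  u_156 = 15;  u_157 = 0;  u_158 = 16;  u_159 = 4
  u_160 = 10;  u_161 = 10;  u_162 = 13;  u_163 = 16;  u_164 = 15;  u_165 = 6
  u_166 = 16;  u_167 = 16;  u_168 = 0;  u_169 = 0;  u_170 = 16;  u_171 = 4
  u_172 = 14;  u_173 = 3;  u_174 = 5;  u_175 = 3;  u_176 = 4;  u_177 = 16
  u_178 = 14;  u_179 = 7;  u_180 = 13;  u_181 = 14;  u_182 = 4;  u_183 = 6
  u_184 = 11;  u_185 = 2;  u_186 = 14;  u_187 = 11;  u_188 = 0;  u_189 = 14
  u_190 = 1;  u_191 = 11;  u_192 = 1;  u_193 = 11;  u_194 = 6;  u_195 = 9
  u_196 = 15;  u_197 = 9;  u_198 = 8;  u_199 = 4;  u_200 = 16;  u_201 = 0
  u_202 = 16;  u_203 = 15;  u_204 = 14;  u_205 = 10;  u_206 = 3;  u_207 = 9
  u_208 = 3;  u_209 = 14;  u_210 = 3;  u_211 = 9;  u_212 = 11;  u_213 = 8
  u_214 = 7;  u_215 = 1;  u_216 = 14;  u_217 = 6;  u_218 = 6;  u_219 = 13
  u_220 = 5;  u_221 = 9;  u_222 = 10;  u_223 = 10;  u_224 = 3;  u_225 = 1
  u_226 = 9;  u_227 = 10;  u_228 = 11;  u_229 = 6;  u_230 = 13;  u_231 = 9
  u_232 = 12;  u_233 = 10;  u_234 = 11;  u_235 = 2;  u_236 = 9;  u_237 = 15
  u_238 = 13;  u_239 = 10;  u_240 = 10;  u_241 = 2;  u_242 = 15;  u_243 = 14
  u_244 = 10;  u_245 = 9;  u_246 = 7;  u_247 = 8;  u_248 = 3;  u_249 = 12
  u_250 = 7;  u_251 = 8;  u_252 = 3;  u_253 = 1;  u_254 = 5;  u_255 = 13
  u_256 = 9;  u_257 = 10;  u_258 = 3;  u_259 = 10;  u_260 = 4;  u_261 = 4
  u_262 = 7;  u_263 = 9;  u_264 = 7;  u_265 = 8;  u_266 = 14;  u_267 = 14
  u_268 = 2;  u_269 = 2;  u_270 = 11;  u_271 = 3;  u_272 = 8;  u_273 = 1
  u_274 = 15;  u_275 = 6;  u_276 = 4;  u_277 = 7;  u_278 = 0;  u_279 = 14
  u_280 = 2;  u_281 = 14;  u_282 = 13;  u_283 = 11;  u_284 = 8;  u_285 = 8
  u_286 = 3;  u_287 = 15;  u_288 = 8;  u_289 = 7;  u_290 = 2;  u_291 = 16
  u_292 = 7;  u_293 = 8;  u_294 = 14;  u_295 = 11;  u_296 = 3
u_297 = 11·3 + 13·11 + 16·14 + 2·8 = 8
u_298 = 11·8 + 13·3 + 16·11 + 2·14 = 8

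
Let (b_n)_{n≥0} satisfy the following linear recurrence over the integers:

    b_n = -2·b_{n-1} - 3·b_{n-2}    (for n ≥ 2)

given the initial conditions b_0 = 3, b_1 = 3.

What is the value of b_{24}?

b_2 = -2·3 + -3·3 = -15
b_3 = -2·-15 + -3·3 = 21
b_4 = -2·21 + -3·-15 = 3
b_5 = -2·3 + -3·21 = -69
b_6 = -2·-69 + -3·3 = 129
b_7 = -2·129 + -3·-69 = -51
b_8 = -2·-51 + -3·129 = -285
b_9 = -2·-285 + -3·-51 = 723
b_10 = -2·723 + -3·-285 = -591
b_11 = -2·-591 + -3·723 = -987
b_12 = -2·-987 + -3·-591 = 3747
b_13 = -2·3747 + -3·-987 = -4533
b_14 = -2·-4533 + -3·3747 = -2175
b_15 = -2·-2175 + -3·-4533 = 17949
b_16 = -2·17949 + -3·-2175 = -29373
b_17 = -2·-29373 + -3·17949 = 4899
b_18 = -2·4899 + -3·-29373 = 78321
b_19 = -2·78321 + -3·4899 = -171339
b_20 = -2·-171339 + -3·78321 = 107715
b_21 = -2·107715 + -3·-171339 = 298587
b_22 = -2·298587 + -3·107715 = -920319
b_23 = -2·-920319 + -3·298587 = 944877
b_24 = -2·944877 + -3·-920319 = 871203

871203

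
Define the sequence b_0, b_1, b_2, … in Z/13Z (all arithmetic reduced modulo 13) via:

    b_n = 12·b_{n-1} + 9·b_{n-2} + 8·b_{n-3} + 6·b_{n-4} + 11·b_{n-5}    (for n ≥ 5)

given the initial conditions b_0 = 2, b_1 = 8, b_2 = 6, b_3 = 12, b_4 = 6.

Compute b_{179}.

b_5 = 12·6 + 9·12 + 8·6 + 6·8 + 11·2 = 12
b_6 = 12·12 + 9·6 + 8·12 + 6·6 + 11·8 = 2
b_7 = 12·2 + 9·12 + 8·6 + 6·12 + 11·6 = 6
b_8 = 12·6 + 9·2 + 8·12 + 6·6 + 11·12 = 3
b_9 = 12·3 + 9·6 + 8·2 + 6·12 + 11·6 = 10
b_10 = 12·10 + 9·3 + 8·6 + 6·2 + 11·12 = 1
Continuing the recurrence:
  b_11 = 2;  b_12 = 2;  b_13 = 0;  b_14 = 7;  b_15 = 6;  b_16 = 0
  b_17 = 2;  b_18 = 10;  b_19 = 4;  b_20 = 12;  b_21 = 12;  b_22 = 2
  b_23 = 11;  b_24 = 11;  b_25 = 9;  b_26 = 10;  b_27 = 0;  b_28 = 11
  b_29 = 10;  b_30 = 1;  b_31 = 1;  b_32 = 11;  b_33 = 5;  b_34 = 10
  b_35 = 10;  b_36 = 2;  b_37 = 7;  b_38 = 11;  b_39 = 4;  b_40 = 0
  b_41 = 6;  b_42 = 0;  b_43 = 4;  b_44 = 10;  b_45 = 10;  b_46 = 9
  b_47 = 3;  b_48 = 2;  b_49 = 7;  b_50 = 4;  b_51 = 10;  b_52 = 10
  b_53 = 7;  b_54 = 4;  b_55 = 9;  b_56 = 6;  b_57 = 12;  b_58 = 7
  b_59 = 0;  b_60 = 8;  b_61 = 4;  b_62 = 8;  b_63 = 0;  b_64 = 9
  b_65 = 11;  b_66 = 6;  b_67 = 6;  b_68 = 8;  b_69 = 12;  b_70 = 5
  b_71 = 9;  b_72 = 12;  b_73 = 9;  b_74 = 8;  b_75 = 5;  b_76 = 11
  b_77 = 11;  b_78 = 2;  b_79 = 4;  b_80 = 2;  b_81 = 3;  b_82 = 11
  b_83 = 0;  b_84 = 10;  b_85 = 1;  b_86 = 6;  b_87 = 9;  b_88 = 9
  b_89 = 2;  b_90 = 3;  b_91 = 12;  b_92 = 2;  b_93 = 7;  b_94 = 4
  b_95 = 11;  b_96 = 4;  b_97 = 9;  b_98 = 8;  b_99 = 7;  b_100 = 9
  b_101 = 8;  b_102 = 3;  b_103 = 11;  b_104 = 3;  b_105 = 7;  b_106 = 6
  b_107 = 11;  b_108 = 4;  b_109 = 10;  b_110 = 6;  b_111 = 1;  b_112 = 5
  b_113 = 0;  b_114 = 4;  b_115 = 4;  b_116 = 8;  b_117 = 11;  b_118 = 0
  b_119 = 10;  b_120 = 1;  b_121 = 9;  b_122 = 6;  b_123 = 0;  b_124 = 8
  b_125 = 1;  b_126 = 11;  b_127 = 11;  b_128 = 1;  b_129 = 7;  b_130 = 11
  b_131 = 0;  b_132 = 9;  b_133 = 2;  b_134 = 1;  b_135 = 2;  b_136 = 12
  b_137 = 8;  b_138 = 1;  b_139 = 8;  b_140 = 3;  b_141 = 10;  b_142 = 6
  b_143 = 11;  b_144 = 8;  b_145 = 11;  b_146 = 9;  b_147 = 0;  b_148 = 0
  b_149 = 5;  b_150 = 1;  b_151 = 0;  b_152 = 10;  b_153 = 2;  b_154 = 6
  b_155 = 12;  b_156 = 1;  b_157 = 4;  b_158 = 3;  b_159 = 10;  b_160 = 5
  b_161 = 1;  b_162 = 4;  b_163 = 8;  b_164 = 7;  b_165 = 2;  b_166 = 4
  b_167 = 6;  b_168 = 7;  b_169 = 12;  b_170 = 2;  b_171 = 8;  b_172 = 6
  b_173 = 10;  b_174 = 5;  b_175 = 8;  b_176 = 7;  b_177 = 10
b_178 = 12·10 + 9·7 + 8·8 + 6·5 + 11·10 = 10
b_179 = 12·10 + 9·10 + 8·7 + 6·8 + 11·5 = 5

5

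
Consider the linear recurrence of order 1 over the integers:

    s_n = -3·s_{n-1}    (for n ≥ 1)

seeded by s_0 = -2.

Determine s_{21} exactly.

20920706406

s_1 = -3·-2 = 6
s_2 = -3·6 = -18
s_3 = -3·-18 = 54
s_4 = -3·54 = -162
s_5 = -3·-162 = 486
s_6 = -3·486 = -1458
s_7 = -3·-1458 = 4374
s_8 = -3·4374 = -13122
s_9 = -3·-13122 = 39366
s_10 = -3·39366 = -118098
s_11 = -3·-118098 = 354294
s_12 = -3·354294 = -1062882
s_13 = -3·-1062882 = 3188646
s_14 = -3·3188646 = -9565938
s_15 = -3·-9565938 = 28697814
s_16 = -3·28697814 = -86093442
s_17 = -3·-86093442 = 258280326
s_18 = -3·258280326 = -774840978
s_19 = -3·-774840978 = 2324522934
s_20 = -3·2324522934 = -6973568802
s_21 = -3·-6973568802 = 20920706406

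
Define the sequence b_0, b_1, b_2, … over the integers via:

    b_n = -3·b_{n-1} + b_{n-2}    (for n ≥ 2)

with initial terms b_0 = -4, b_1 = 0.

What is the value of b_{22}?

-87407527720

b_2 = -3·0 + 1·-4 = -4
b_3 = -3·-4 + 1·0 = 12
b_4 = -3·12 + 1·-4 = -40
b_5 = -3·-40 + 1·12 = 132
b_6 = -3·132 + 1·-40 = -436
b_7 = -3·-436 + 1·132 = 1440
b_8 = -3·1440 + 1·-436 = -4756
b_9 = -3·-4756 + 1·1440 = 15708
b_10 = -3·15708 + 1·-4756 = -51880
b_11 = -3·-51880 + 1·15708 = 171348
b_12 = -3·171348 + 1·-51880 = -565924
b_13 = -3·-565924 + 1·171348 = 1869120
b_14 = -3·1869120 + 1·-565924 = -6173284
b_15 = -3·-6173284 + 1·1869120 = 20388972
b_16 = -3·20388972 + 1·-6173284 = -67340200
b_17 = -3·-67340200 + 1·20388972 = 222409572
b_18 = -3·222409572 + 1·-67340200 = -734568916
b_19 = -3·-734568916 + 1·222409572 = 2426116320
b_20 = -3·2426116320 + 1·-734568916 = -8012917876
b_21 = -3·-8012917876 + 1·2426116320 = 26464869948
b_22 = -3·26464869948 + 1·-8012917876 = -87407527720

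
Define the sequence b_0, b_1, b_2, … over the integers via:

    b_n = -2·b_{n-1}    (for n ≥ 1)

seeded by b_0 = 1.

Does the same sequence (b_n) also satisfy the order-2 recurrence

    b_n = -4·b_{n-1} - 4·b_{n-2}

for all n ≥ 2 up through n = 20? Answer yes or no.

yes

Terms b_0..b_20: 1, -2, 4, -8, 16, -32, 64, -128, 256, -512, 1024, -2048, 4096, -8192, 16384, -32768, 65536, -131072, 262144, -524288, 1048576
n=2: candidate gives 4, actual b_2 = 4 ✓
n=3: candidate gives -8, actual b_3 = -8 ✓
n=4: candidate gives 16, actual b_4 = 16 ✓
n=5: candidate gives -32, actual b_5 = -32 ✓
n=6: candidate gives 64, actual b_6 = 64 ✓
n=7: candidate gives -128, actual b_7 = -128 ✓
n=8: candidate gives 256, actual b_8 = 256 ✓
n=9: candidate gives -512, actual b_9 = -512 ✓
n=10: candidate gives 1024, actual b_10 = 1024 ✓
n=11: candidate gives -2048, actual b_11 = -2048 ✓
n=12: candidate gives 4096, actual b_12 = 4096 ✓
n=13: candidate gives -8192, actual b_13 = -8192 ✓
n=14: candidate gives 16384, actual b_14 = 16384 ✓
n=15: candidate gives -32768, actual b_15 = -32768 ✓
n=16: candidate gives 65536, actual b_16 = 65536 ✓
n=17: candidate gives -131072, actual b_17 = -131072 ✓
n=18: candidate gives 262144, actual b_18 = 262144 ✓
n=19: candidate gives -524288, actual b_19 = -524288 ✓
n=20: candidate gives 1048576, actual b_20 = 1048576 ✓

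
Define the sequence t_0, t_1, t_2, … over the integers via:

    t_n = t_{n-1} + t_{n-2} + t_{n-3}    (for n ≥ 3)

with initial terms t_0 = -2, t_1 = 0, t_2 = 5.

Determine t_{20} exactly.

140424

t_3 = 1·5 + 1·0 + 1·-2 = 3
t_4 = 1·3 + 1·5 + 1·0 = 8
t_5 = 1·8 + 1·3 + 1·5 = 16
t_6 = 1·16 + 1·8 + 1·3 = 27
t_7 = 1·27 + 1·16 + 1·8 = 51
t_8 = 1·51 + 1·27 + 1·16 = 94
t_9 = 1·94 + 1·51 + 1·27 = 172
t_10 = 1·172 + 1·94 + 1·51 = 317
t_11 = 1·317 + 1·172 + 1·94 = 583
t_12 = 1·583 + 1·317 + 1·172 = 1072
t_13 = 1·1072 + 1·583 + 1·317 = 1972
t_14 = 1·1972 + 1·1072 + 1·583 = 3627
t_15 = 1·3627 + 1·1972 + 1·1072 = 6671
t_16 = 1·6671 + 1·3627 + 1·1972 = 12270
t_17 = 1·12270 + 1·6671 + 1·3627 = 22568
t_18 = 1·22568 + 1·12270 + 1·6671 = 41509
t_19 = 1·41509 + 1·22568 + 1·12270 = 76347
t_20 = 1·76347 + 1·41509 + 1·22568 = 140424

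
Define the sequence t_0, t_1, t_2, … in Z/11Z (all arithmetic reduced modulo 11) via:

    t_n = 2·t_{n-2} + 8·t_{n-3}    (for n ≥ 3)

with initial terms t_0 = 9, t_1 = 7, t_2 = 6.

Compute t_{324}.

t_3 = 0·6 + 2·7 + 8·9 = 9
t_4 = 0·9 + 2·6 + 8·7 = 2
t_5 = 0·2 + 2·9 + 8·6 = 0
t_6 = 0·0 + 2·2 + 8·9 = 10
t_7 = 0·10 + 2·0 + 8·2 = 5
t_8 = 0·5 + 2·10 + 8·0 = 9
Continuing the recurrence:
  t_9 = 2;  t_10 = 3;  t_11 = 10;  t_12 = 0;  t_13 = 0;  t_14 = 3
  t_15 = 0;  t_16 = 6;  t_17 = 2;  t_18 = 1;  t_19 = 8;  t_20 = 7
  t_21 = 2;  t_22 = 1;  t_23 = 5;  t_24 = 7;  t_25 = 7;  t_26 = 10
  t_27 = 4;  t_28 = 10;  t_29 = 0;  t_30 = 8;  t_31 = 3;  t_32 = 5
  t_33 = 4;  t_34 = 1;  t_35 = 4;  t_36 = 1;  t_37 = 5;  t_38 = 1
  t_39 = 7;  t_40 = 9;  t_41 = 0;  t_42 = 8;  t_43 = 6;  t_44 = 5
  t_45 = 10;  t_46 = 3;  t_47 = 5;  t_48 = 9;  t_49 = 1;  t_50 = 3
  t_51 = 8;  t_52 = 3;  t_53 = 7;  t_54 = 4;  t_55 = 5;  t_56 = 9
  t_57 = 9;  t_58 = 3;  t_59 = 2;  t_60 = 1;  t_61 = 6;  t_62 = 7
  t_63 = 9;  t_64 = 7;  t_65 = 8;  t_66 = 9;  t_67 = 6;  t_68 = 5
  t_69 = 7;  t_70 = 3;  t_71 = 10;  t_72 = 7;  t_73 = 0;  t_74 = 6
  t_75 = 1;  t_76 = 1;  t_77 = 6;  t_78 = 10;  t_79 = 9;  t_80 = 2
  t_81 = 10;  t_82 = 10;  t_83 = 3;  t_84 = 1;  t_85 = 9;  t_86 = 4
  t_87 = 4;  t_88 = 3;  t_89 = 7;  t_90 = 5;  t_91 = 5;  t_92 = 0
  t_93 = 6;  t_94 = 7;  t_95 = 1;  t_96 = 7;  t_97 = 3;  t_98 = 0
  t_99 = 7;  t_100 = 2;  t_101 = 3;  t_102 = 5;  t_103 = 0;  t_104 = 1
  t_105 = 7;  t_106 = 2;  t_107 = 0;  t_108 = 5;  t_109 = 5;  t_110 = 10
  t_111 = 6;  t_112 = 5;  t_113 = 4;  t_114 = 3;  t_115 = 4;  t_116 = 5
  t_117 = 10;  t_118 = 9;  t_119 = 5;  t_120 = 10;  t_121 = 5;  t_122 = 5
  t_123 = 2;  t_124 = 6;  t_125 = 0;  t_126 = 6;  t_127 = 4;  t_128 = 1
  t_129 = 1;  t_130 = 1;  t_131 = 10;  t_132 = 10;  t_133 = 6;  t_134 = 1
  t_135 = 4;  t_136 = 6;  t_137 = 5;  t_138 = 0;  t_139 = 3;  t_140 = 7
  t_141 = 6;  t_142 = 5;  t_143 = 2;  t_144 = 3;  t_145 = 0;  t_146 = 0
  t_147 = 2;  t_148 = 0;  t_149 = 4;  t_150 = 5;  t_151 = 8;  t_152 = 9
  t_153 = 1;  t_154 = 5;  t_155 = 8;  t_156 = 7;  t_157 = 1;  t_158 = 1
  t_159 = 3;  t_160 = 10;  t_161 = 3;  t_162 = 0;  t_163 = 9;  t_164 = 2
  t_165 = 7;  t_166 = 10;  t_167 = 8;  t_168 = 10;  t_169 = 8;  t_170 = 7
  t_171 = 8;  t_172 = 1;  t_173 = 6;  t_174 = 0;  t_175 = 9;  t_176 = 4
  t_177 = 7;  t_178 = 3;  t_179 = 2;  t_180 = 7;  t_181 = 6;  t_182 = 8
  t_183 = 2;  t_184 = 9;  t_185 = 2;  t_186 = 1;  t_187 = 10;  t_188 = 7
  t_189 = 6;  t_190 = 6;  t_191 = 2;  t_192 = 5;  t_193 = 8;  t_194 = 4
  t_195 = 1;  t_196 = 6;  t_197 = 1;  t_198 = 9;  t_199 = 6;  t_200 = 4
  t_201 = 7;  t_202 = 1;  t_203 = 2;  t_204 = 3;  t_205 = 1;  t_206 = 0
  t_207 = 4;  t_208 = 8;  t_209 = 8;  t_210 = 4;  t_211 = 3;  t_212 = 6
  t_213 = 5;  t_214 = 3;  t_215 = 3;  t_216 = 2;  t_217 = 8;  t_218 = 6
  t_219 = 10;  t_220 = 10;  t_221 = 2;  t_222 = 1;  t_223 = 7;  t_224 = 7
  t_225 = 0;  t_226 = 4;  t_227 = 1;  t_228 = 8;  t_229 = 1;  t_230 = 2
  t_231 = 0;  t_232 = 1;  t_233 = 5;  t_234 = 2;  t_235 = 7;  t_236 = 0
  t_237 = 8;  t_238 = 1;  t_239 = 5;  t_240 = 0;  t_241 = 7;  t_242 = 7
  t_243 = 3;  t_244 = 4;  t_245 = 7;  t_246 = 10;  t_247 = 2;  t_248 = 10
  t_249 = 7;  t_250 = 3;  t_251 = 6;  t_252 = 7;  t_253 = 3;  t_254 = 7
  t_255 = 7;  t_256 = 5;  t_257 = 4;  t_258 = 0;  t_259 = 4;  t_260 = 10
  t_261 = 8;  t_262 = 8;  t_263 = 8;  t_264 = 3;  t_265 = 3;  t_266 = 4
  t_267 = 8;  t_268 = 10;  t_269 = 4;  t_270 = 7;  t_271 = 0;  t_272 = 2
  t_273 = 1;  t_274 = 4;  t_275 = 7;  t_276 = 5;  t_277 = 2;  t_278 = 0
  t_279 = 0;  t_280 = 5;  t_281 = 0;  t_282 = 10;  t_283 = 7;  t_284 = 9
  t_285 = 6;  t_286 = 8;  t_287 = 7;  t_288 = 9;  t_289 = 1;  t_290 = 8
  t_291 = 8;  t_292 = 2;  t_293 = 3;  t_294 = 2;  t_295 = 0;  t_296 = 6
  t_297 = 5;  t_298 = 1;  t_299 = 3;  t_300 = 9;  t_301 = 3;  t_302 = 9
  t_303 = 1;  t_304 = 9;  t_305 = 8;  t_306 = 4;  t_307 = 0;  t_308 = 6
  t_309 = 10;  t_310 = 1;  t_311 = 2;  t_312 = 5;  t_313 = 1;  t_314 = 4
  t_315 = 9;  t_316 = 5;  t_317 = 6;  t_318 = 5;  t_319 = 8;  t_320 = 3
  t_321 = 1;  t_322 = 4
t_323 = 0·4 + 2·1 + 8·3 = 4
t_324 = 0·4 + 2·4 + 8·1 = 5

5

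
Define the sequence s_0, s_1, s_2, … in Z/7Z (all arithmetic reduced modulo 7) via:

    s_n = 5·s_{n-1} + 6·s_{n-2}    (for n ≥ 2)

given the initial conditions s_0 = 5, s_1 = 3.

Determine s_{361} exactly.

6

s_2 = 5·3 + 6·5 = 3
s_3 = 5·3 + 6·3 = 5
s_4 = 5·5 + 6·3 = 1
s_5 = 5·1 + 6·5 = 0
s_6 = 5·0 + 6·1 = 6
s_7 = 5·6 + 6·0 = 2
s_8 = 5·2 + 6·6 = 4
s_9 = 5·4 + 6·2 = 4
s_10 = 5·4 + 6·4 = 2
s_11 = 5·2 + 6·4 = 6
s_12 = 5·6 + 6·2 = 0
s_13 = 5·0 + 6·6 = 1
s_14 = 5·1 + 6·0 = 5
s_15 = 5·5 + 6·1 = 3
(s_14, s_15) = (5, 3) = (s_0, s_1), so the sequence has period 14.
361 ≡ 11 (mod 14), hence s_361 = s_11 = 6.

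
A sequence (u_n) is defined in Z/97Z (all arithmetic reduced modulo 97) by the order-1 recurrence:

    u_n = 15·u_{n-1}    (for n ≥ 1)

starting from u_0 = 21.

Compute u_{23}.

8

u_1 = 15·21 = 24
u_2 = 15·24 = 69
u_3 = 15·69 = 65
u_4 = 15·65 = 5
u_5 = 15·5 = 75
u_6 = 15·75 = 58
u_7 = 15·58 = 94
u_8 = 15·94 = 52
u_9 = 15·52 = 4
u_10 = 15·4 = 60
u_11 = 15·60 = 27
u_12 = 15·27 = 17
u_13 = 15·17 = 61
u_14 = 15·61 = 42
u_15 = 15·42 = 48
u_16 = 15·48 = 41
u_17 = 15·41 = 33
u_18 = 15·33 = 10
u_19 = 15·10 = 53
u_20 = 15·53 = 19
u_21 = 15·19 = 91
u_22 = 15·91 = 7
u_23 = 15·7 = 8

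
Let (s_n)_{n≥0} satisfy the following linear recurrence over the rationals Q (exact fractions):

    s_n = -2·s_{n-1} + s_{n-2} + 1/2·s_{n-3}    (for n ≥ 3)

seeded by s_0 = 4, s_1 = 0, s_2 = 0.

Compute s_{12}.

s_3 = -2·0 + 1·0 + 1/2·4 = 2
s_4 = -2·2 + 1·0 + 1/2·0 = -4
s_5 = -2·-4 + 1·2 + 1/2·0 = 10
s_6 = -2·10 + 1·-4 + 1/2·2 = -23
s_7 = -2·-23 + 1·10 + 1/2·-4 = 54
s_8 = -2·54 + 1·-23 + 1/2·10 = -126
s_9 = -2·-126 + 1·54 + 1/2·-23 = 589/2
s_10 = -2·589/2 + 1·-126 + 1/2·54 = -688
s_11 = -2·-688 + 1·589/2 + 1/2·-126 = 3215/2
s_12 = -2·3215/2 + 1·-688 + 1/2·589/2 = -15023/4

-15023/4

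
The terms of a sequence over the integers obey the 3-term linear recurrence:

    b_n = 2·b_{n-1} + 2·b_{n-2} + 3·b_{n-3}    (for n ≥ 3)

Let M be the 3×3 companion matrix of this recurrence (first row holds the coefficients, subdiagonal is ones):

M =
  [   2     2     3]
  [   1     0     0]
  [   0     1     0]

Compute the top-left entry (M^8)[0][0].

(M^8)[0][0] is the top entry after applying M 8 times to the unit state (1, 0, 0). Equivalently it is h_{10} for the auxiliary sequence (h_n) obeying the same recurrence with h_2 = 1 and h_i = 0 for 0 ≤ i < 2:
h_3 = 2·1 + 2·0 + 3·0 = 2
h_4 = 2·2 + 2·1 + 3·0 = 6
h_5 = 2·6 + 2·2 + 3·1 = 19
h_6 = 2·19 + 2·6 + 3·2 = 56
h_7 = 2·56 + 2·19 + 3·6 = 168
h_8 = 2·168 + 2·56 + 3·19 = 505
h_9 = 2·505 + 2·168 + 3·56 = 1514
h_10 = 2·1514 + 2·505 + 3·168 = 4542

4542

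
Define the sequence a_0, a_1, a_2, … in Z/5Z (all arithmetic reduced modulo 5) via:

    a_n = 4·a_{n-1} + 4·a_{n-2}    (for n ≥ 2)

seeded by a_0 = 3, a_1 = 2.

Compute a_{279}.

a_2 = 4·2 + 4·3 = 0
a_3 = 4·0 + 4·2 = 3
a_4 = 4·3 + 4·0 = 2
(a_3, a_4) = (3, 2) = (a_0, a_1), so the sequence has period 3.
279 ≡ 0 (mod 3), hence a_279 = a_0 = 3.

3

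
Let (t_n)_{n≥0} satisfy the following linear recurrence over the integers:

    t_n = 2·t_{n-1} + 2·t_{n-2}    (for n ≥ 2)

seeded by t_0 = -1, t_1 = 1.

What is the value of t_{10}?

t_2 = 2·1 + 2·-1 = 0
t_3 = 2·0 + 2·1 = 2
t_4 = 2·2 + 2·0 = 4
t_5 = 2·4 + 2·2 = 12
t_6 = 2·12 + 2·4 = 32
t_7 = 2·32 + 2·12 = 88
t_8 = 2·88 + 2·32 = 240
t_9 = 2·240 + 2·88 = 656
t_10 = 2·656 + 2·240 = 1792

1792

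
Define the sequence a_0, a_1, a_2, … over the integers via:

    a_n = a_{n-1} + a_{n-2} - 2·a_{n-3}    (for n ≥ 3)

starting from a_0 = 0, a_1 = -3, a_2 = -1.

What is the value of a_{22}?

25

a_3 = 1·-1 + 1·-3 + -2·0 = -4
a_4 = 1·-4 + 1·-1 + -2·-3 = 1
a_5 = 1·1 + 1·-4 + -2·-1 = -1
a_6 = 1·-1 + 1·1 + -2·-4 = 8
a_7 = 1·8 + 1·-1 + -2·1 = 5
a_8 = 1·5 + 1·8 + -2·-1 = 15
a_9 = 1·15 + 1·5 + -2·8 = 4
a_10 = 1·4 + 1·15 + -2·5 = 9
a_11 = 1·9 + 1·4 + -2·15 = -17
a_12 = 1·-17 + 1·9 + -2·4 = -16
a_13 = 1·-16 + 1·-17 + -2·9 = -51
a_14 = 1·-51 + 1·-16 + -2·-17 = -33
a_15 = 1·-33 + 1·-51 + -2·-16 = -52
a_16 = 1·-52 + 1·-33 + -2·-51 = 17
a_17 = 1·17 + 1·-52 + -2·-33 = 31
a_18 = 1·31 + 1·17 + -2·-52 = 152
a_19 = 1·152 + 1·31 + -2·17 = 149
a_20 = 1·149 + 1·152 + -2·31 = 239
a_21 = 1·239 + 1·149 + -2·152 = 84
a_22 = 1·84 + 1·239 + -2·149 = 25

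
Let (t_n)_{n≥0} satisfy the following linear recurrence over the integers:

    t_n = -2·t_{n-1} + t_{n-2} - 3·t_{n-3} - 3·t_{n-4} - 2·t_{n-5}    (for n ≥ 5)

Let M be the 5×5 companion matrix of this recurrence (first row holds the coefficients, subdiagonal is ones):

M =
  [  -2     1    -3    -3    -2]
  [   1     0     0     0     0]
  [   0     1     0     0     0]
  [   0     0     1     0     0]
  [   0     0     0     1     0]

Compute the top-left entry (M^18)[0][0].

(M^18)[0][0] is the top entry after applying M 18 times to the unit state (1, 0, 0, 0, 0). Equivalently it is h_{22} for the auxiliary sequence (h_n) obeying the same recurrence with h_4 = 1 and h_i = 0 for 0 ≤ i < 4:
h_5 = -2·1 + 1·0 + -3·0 + -3·0 + -2·0 = -2
h_6 = -2·-2 + 1·1 + -3·0 + -3·0 + -2·0 = 5
h_7 = -2·5 + 1·-2 + -3·1 + -3·0 + -2·0 = -15
h_8 = -2·-15 + 1·5 + -3·-2 + -3·1 + -2·0 = 38
h_9 = -2·38 + 1·-15 + -3·5 + -3·-2 + -2·1 = -102
h_10 = -2·-102 + 1·38 + -3·-15 + -3·5 + -2·-2 = 276
h_11 = -2·276 + 1·-102 + -3·38 + -3·-15 + -2·5 = -733
h_12 = -2·-733 + 1·276 + -3·-102 + -3·38 + -2·-15 = 1964
h_13 = -2·1964 + 1·-733 + -3·276 + -3·-102 + -2·38 = -5259
h_14 = -2·-5259 + 1·1964 + -3·-733 + -3·276 + -2·-102 = 14057
h_15 = -2·14057 + 1·-5259 + -3·1964 + -3·-733 + -2·276 = -37618
h_16 = -2·-37618 + 1·14057 + -3·-5259 + -3·1964 + -2·-733 = 100644
h_17 = -2·100644 + 1·-37618 + -3·14057 + -3·-5259 + -2·1964 = -269228
h_18 = -2·-269228 + 1·100644 + -3·-37618 + -3·14057 + -2·-5259 = 720301
h_19 = -2·720301 + 1·-269228 + -3·100644 + -3·-37618 + -2·14057 = -1927022
h_20 = -2·-1927022 + 1·720301 + -3·-269228 + -3·100644 + -2·-37618 = 5155333
h_21 = -2·5155333 + 1·-1927022 + -3·720301 + -3·-269228 + -2·100644 = -13792195
h_22 = -2·-13792195 + 1·5155333 + -3·-1927022 + -3·720301 + -2·-269228 = 36898342

36898342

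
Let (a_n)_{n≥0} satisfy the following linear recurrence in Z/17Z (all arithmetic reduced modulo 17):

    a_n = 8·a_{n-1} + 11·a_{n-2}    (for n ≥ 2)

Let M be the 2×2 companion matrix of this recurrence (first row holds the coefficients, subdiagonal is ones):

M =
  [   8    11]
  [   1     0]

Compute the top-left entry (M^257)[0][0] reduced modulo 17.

13

(M^257)[0][0] is the top entry after applying M 257 times to the unit state (1, 0). Equivalently it is h_{258} for the auxiliary sequence (h_n) obeying the same recurrence with h_1 = 1 and h_i = 0 for 0 ≤ i < 1:
h_2 = 8·1 + 11·0 = 8
h_3 = 8·8 + 11·1 = 7
h_4 = 8·7 + 11·8 = 8
h_5 = 8·8 + 11·7 = 5
h_6 = 8·5 + 11·8 = 9
h_7 = 8·9 + 11·5 = 8
Continuing the recurrence:
  h_8 = 10;  h_9 = 15;  h_10 = 9;  h_11 = 16;  h_12 = 6;  h_13 = 3
  h_14 = 5;  h_15 = 5;  h_16 = 10;  h_17 = 16;  h_18 = 0;  h_19 = 6
  h_20 = 14;  h_21 = 8;  h_22 = 14;  h_23 = 13;  h_24 = 3;  h_25 = 14
  h_26 = 9;  h_27 = 5;  h_28 = 3;  h_29 = 11;  h_30 = 2;  h_31 = 1
  h_32 = 13;  h_33 = 13;  h_34 = 9;  h_35 = 11;  h_36 = 0;  h_37 = 2
  h_38 = 16;  h_39 = 14;  h_40 = 16;  h_41 = 10;  h_42 = 1;  h_43 = 16
  h_44 = 3;  h_45 = 13;  h_46 = 1;  h_47 = 15;  h_48 = 12;  h_49 = 6
  h_50 = 10;  h_51 = 10;  h_52 = 3;  h_53 = 15;  h_54 = 0;  h_55 = 12
  h_56 = 11;  h_57 = 16;  h_58 = 11;  h_59 = 9;  h_60 = 6;  h_61 = 11
  h_62 = 1;  h_63 = 10;  h_64 = 6;  h_65 = 5;  h_66 = 4;  h_67 = 2
  h_68 = 9;  h_69 = 9;  h_70 = 1;  h_71 = 5;  h_72 = 0;  h_73 = 4
  h_74 = 15;  h_75 = 11;  h_76 = 15;  h_77 = 3;  h_78 = 2;  h_79 = 15
  h_80 = 6;  h_81 = 9;  h_82 = 2;  h_83 = 13;  h_84 = 7;  h_85 = 12
  h_86 = 3;  h_87 = 3;  h_88 = 6;  h_89 = 13;  h_90 = 0;  h_91 = 7
  h_92 = 5;  h_93 = 15;  h_94 = 5;  h_95 = 1;  h_96 = 12;  h_97 = 5
  h_98 = 2;  h_99 = 3;  h_100 = 12;  h_101 = 10;  h_102 = 8;  h_103 = 4
  h_104 = 1;  h_105 = 1;  h_106 = 2;  h_107 = 10;  h_108 = 0;  h_109 = 8
  h_110 = 13;  h_111 = 5;  h_112 = 13;  h_113 = 6;  h_114 = 4;  h_115 = 13
  h_116 = 12;  h_117 = 1;  h_118 = 4;  h_119 = 9;  h_120 = 14;  h_121 = 7
  h_122 = 6;  h_123 = 6;  h_124 = 12;  h_125 = 9;  h_126 = 0;  h_127 = 14
  h_128 = 10;  h_129 = 13;  h_130 = 10;  h_131 = 2;  h_132 = 7;  h_133 = 10
  h_134 = 4;  h_135 = 6;  h_136 = 7;  h_137 = 3;  h_138 = 16;  h_139 = 8
  h_140 = 2;  h_141 = 2;  h_142 = 4;  h_143 = 3;  h_144 = 0;  h_145 = 16
  h_146 = 9;  h_147 = 10;  h_148 = 9;  h_149 = 12;  h_150 = 8;  h_151 = 9
  h_152 = 7;  h_153 = 2;  h_154 = 8;  h_155 = 1;  h_156 = 11;  h_157 = 14
  h_158 = 12;  h_159 = 12;  h_160 = 7;  h_161 = 1;  h_162 = 0;  h_163 = 11
  h_164 = 3;  h_165 = 9;  h_166 = 3;  h_167 = 4;  h_168 = 14;  h_169 = 3
  h_170 = 8;  h_171 = 12;  h_172 = 14;  h_173 = 6;  h_174 = 15;  h_175 = 16
  h_176 = 4;  h_177 = 4;  h_178 = 8;  h_179 = 6;  h_180 = 0;  h_181 = 15
  h_182 = 1;  h_183 = 3;  h_184 = 1;  h_185 = 7;  h_186 = 16;  h_187 = 1
  h_188 = 14;  h_189 = 4;  h_190 = 16;  h_191 = 2;  h_192 = 5;  h_193 = 11
  h_194 = 7;  h_195 = 7;  h_196 = 14;  h_197 = 2;  h_198 = 0;  h_199 = 5
  h_200 = 6;  h_201 = 1;  h_202 = 6;  h_203 = 8;  h_204 = 11;  h_205 = 6
  h_206 = 16;  h_207 = 7;  h_208 = 11;  h_209 = 12;  h_210 = 13;  h_211 = 15
  h_212 = 8;  h_213 = 8;  h_214 = 16;  h_215 = 12;  h_216 = 0;  h_217 = 13
  h_218 = 2;  h_219 = 6;  h_220 = 2;  h_221 = 14;  h_222 = 15;  h_223 = 2
  h_224 = 11;  h_225 = 8;  h_226 = 15;  h_227 = 4;  h_228 = 10;  h_229 = 5
  h_230 = 14;  h_231 = 14;  h_232 = 11;  h_233 = 4;  h_234 = 0;  h_235 = 10
  h_236 = 12;  h_237 = 2;  h_238 = 12;  h_239 = 16;  h_240 = 5;  h_241 = 12
  h_242 = 15;  h_243 = 14;  h_244 = 5;  h_245 = 7;  h_246 = 9;  h_247 = 13
  h_248 = 16;  h_249 = 16;  h_250 = 15;  h_251 = 7;  h_252 = 0;  h_253 = 9
  h_254 = 4;  h_255 = 12;  h_256 = 4
h_257 = 8·4 + 11·12 = 11
h_258 = 8·11 + 11·4 = 13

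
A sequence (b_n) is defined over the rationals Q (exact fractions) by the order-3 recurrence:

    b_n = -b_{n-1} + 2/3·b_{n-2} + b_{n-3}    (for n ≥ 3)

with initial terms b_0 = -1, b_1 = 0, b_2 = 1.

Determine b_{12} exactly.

b_3 = -1·1 + 2/3·0 + 1·-1 = -2
b_4 = -1·-2 + 2/3·1 + 1·0 = 8/3
b_5 = -1·8/3 + 2/3·-2 + 1·1 = -3
b_6 = -1·-3 + 2/3·8/3 + 1·-2 = 25/9
b_7 = -1·25/9 + 2/3·-3 + 1·8/3 = -19/9
b_8 = -1·-19/9 + 2/3·25/9 + 1·-3 = 26/27
b_9 = -1·26/27 + 2/3·-19/9 + 1·25/9 = 11/27
b_10 = -1·11/27 + 2/3·26/27 + 1·-19/9 = -152/81
b_11 = -1·-152/81 + 2/3·11/27 + 1·26/27 = 28/9
b_12 = -1·28/9 + 2/3·-152/81 + 1·11/27 = -961/243

-961/243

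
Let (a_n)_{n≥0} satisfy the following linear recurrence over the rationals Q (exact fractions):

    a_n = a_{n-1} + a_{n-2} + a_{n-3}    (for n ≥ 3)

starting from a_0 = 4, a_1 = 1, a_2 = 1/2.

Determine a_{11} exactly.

1047/2

a_3 = 1·1/2 + 1·1 + 1·4 = 11/2
a_4 = 1·11/2 + 1·1/2 + 1·1 = 7
a_5 = 1·7 + 1·11/2 + 1·1/2 = 13
a_6 = 1·13 + 1·7 + 1·11/2 = 51/2
a_7 = 1·51/2 + 1·13 + 1·7 = 91/2
a_8 = 1·91/2 + 1·51/2 + 1·13 = 84
a_9 = 1·84 + 1·91/2 + 1·51/2 = 155
a_10 = 1·155 + 1·84 + 1·91/2 = 569/2
a_11 = 1·569/2 + 1·155 + 1·84 = 1047/2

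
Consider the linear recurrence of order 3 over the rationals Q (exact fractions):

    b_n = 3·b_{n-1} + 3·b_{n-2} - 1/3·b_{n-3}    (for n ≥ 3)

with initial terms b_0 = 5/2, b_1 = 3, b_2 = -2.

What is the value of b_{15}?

1203094165/486

b_3 = 3·-2 + 3·3 + -1/3·5/2 = 13/6
b_4 = 3·13/6 + 3·-2 + -1/3·3 = -1/2
b_5 = 3·-1/2 + 3·13/6 + -1/3·-2 = 17/3
b_6 = 3·17/3 + 3·-1/2 + -1/3·13/6 = 133/9
b_7 = 3·133/9 + 3·17/3 + -1/3·-1/2 = 123/2
b_8 = 3·123/2 + 3·133/9 + -1/3·17/3 = 4085/18
b_9 = 3·4085/18 + 3·123/2 + -1/3·133/9 = 23231/27
b_10 = 3·23231/27 + 3·4085/18 + -1/3·123/2 = 29174/9
b_11 = 3·29174/9 + 3·23231/27 + -1/3·4085/18 = 660433/54
b_12 = 3·660433/54 + 3·29174/9 + -1/3·23231/27 = 7472831/162
b_13 = 3·7472831/162 + 3·660433/54 + -1/3·29174/9 = 4697891/27
b_14 = 3·4697891/27 + 3·7472831/162 + -1/3·660433/54 = 53160049/81
b_15 = 3·53160049/81 + 3·4697891/27 + -1/3·7472831/162 = 1203094165/486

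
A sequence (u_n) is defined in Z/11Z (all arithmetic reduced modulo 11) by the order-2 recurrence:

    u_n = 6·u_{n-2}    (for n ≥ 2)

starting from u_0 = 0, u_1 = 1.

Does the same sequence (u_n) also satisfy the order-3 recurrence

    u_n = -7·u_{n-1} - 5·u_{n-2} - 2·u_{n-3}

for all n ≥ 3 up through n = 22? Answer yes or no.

Terms u_0..u_22: 0, 1, 0, 6, 0, 3, 0, 7, 0, 9, 0, 10, 0, 5, 0, 8, 0, 4, 0, 2, 0, 1, 0
n=3: candidate gives 6, actual u_3 = 6 ✓
n=4: candidate gives 0, actual u_4 = 0 ✓
n=5: candidate gives 3, actual u_5 = 3 ✓
n=6: candidate gives 0, actual u_6 = 0 ✓
n=7: candidate gives 7, actual u_7 = 7 ✓
n=8: candidate gives 0, actual u_8 = 0 ✓
n=9: candidate gives 9, actual u_9 = 9 ✓
n=10: candidate gives 0, actual u_10 = 0 ✓
n=11: candidate gives 10, actual u_11 = 10 ✓
n=12: candidate gives 0, actual u_12 = 0 ✓
n=13: candidate gives 5, actual u_13 = 5 ✓
n=14: candidate gives 0, actual u_14 = 0 ✓
n=15: candidate gives 8, actual u_15 = 8 ✓
n=16: candidate gives 0, actual u_16 = 0 ✓
n=17: candidate gives 4, actual u_17 = 4 ✓
n=18: candidate gives 0, actual u_18 = 0 ✓
n=19: candidate gives 2, actual u_19 = 2 ✓
n=20: candidate gives 0, actual u_20 = 0 ✓
n=21: candidate gives 1, actual u_21 = 1 ✓
n=22: candidate gives 0, actual u_22 = 0 ✓

yes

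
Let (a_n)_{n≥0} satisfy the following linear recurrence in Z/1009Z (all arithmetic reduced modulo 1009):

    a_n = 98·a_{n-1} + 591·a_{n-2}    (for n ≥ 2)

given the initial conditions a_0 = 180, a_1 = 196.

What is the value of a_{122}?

686

a_2 = 98·196 + 591·180 = 472
a_3 = 98·472 + 591·196 = 652
a_4 = 98·652 + 591·472 = 797
a_5 = 98·797 + 591·652 = 307
a_6 = 98·307 + 591·797 = 649
a_7 = 98·649 + 591·307 = 861
a_8 = 98·861 + 591·649 = 770
a_9 = 98·770 + 591·861 = 100
a_10 = 98·100 + 591·770 = 730
a_11 = 98·730 + 591·100 = 479
a_12 = 98·479 + 591·730 = 106
a_13 = 98·106 + 591·479 = 867
a_14 = 98·867 + 591·106 = 298
a_15 = 98·298 + 591·867 = 777
a_16 = 98·777 + 591·298 = 14
a_17 = 98·14 + 591·777 = 475
a_18 = 98·475 + 591·14 = 338
a_19 = 98·338 + 591·475 = 50
a_20 = 98·50 + 591·338 = 840
a_21 = 98·840 + 591·50 = 880
a_22 = 98·880 + 591·840 = 487
a_23 = 98·487 + 591·880 = 748
a_24 = 98·748 + 591·487 = 908
a_25 = 98·908 + 591·748 = 318
a_26 = 98·318 + 591·908 = 734
a_27 = 98·734 + 591·318 = 557
a_28 = 98·557 + 591·734 = 24
a_29 = 98·24 + 591·557 = 587
a_30 = 98·587 + 591·24 = 71
a_31 = 98·71 + 591·587 = 725
a_32 = 98·725 + 591·71 = 3
a_33 = 98·3 + 591·725 = 953
a_34 = 98·953 + 591·3 = 321
a_35 = 98·321 + 591·953 = 380
a_36 = 98·380 + 591·321 = 935
a_37 = 98·935 + 591·380 = 393
a_38 = 98·393 + 591·935 = 834
a_39 = 98·834 + 591·393 = 196
a_40 = 98·196 + 591·834 = 539
a_41 = 98·539 + 591·196 = 155
a_42 = 98·155 + 591·539 = 769
a_43 = 98·769 + 591·155 = 482
a_44 = 98·482 + 591·769 = 242
a_45 = 98·242 + 591·482 = 833
a_46 = 98·833 + 591·242 = 658
a_47 = 98·658 + 591·833 = 828
a_48 = 98·828 + 591·658 = 837
a_49 = 98·837 + 591·828 = 280
a_50 = 98·280 + 591·837 = 454
a_51 = 98·454 + 591·280 = 100
a_52 = 98·100 + 591·454 = 639
a_53 = 98·639 + 591·100 = 642
a_54 = 98·642 + 591·639 = 641
a_55 = 98·641 + 591·642 = 298
a_56 = 98·298 + 591·641 = 399
a_57 = 98·399 + 591·298 = 303
a_58 = 98·303 + 591·399 = 136
a_59 = 98·136 + 591·303 = 691
a_60 = 98·691 + 591·136 = 780
a_61 = 98·780 + 591·691 = 501
a_62 = 98·501 + 591·780 = 533
a_63 = 98·533 + 591·501 = 220
a_64 = 98·220 + 591·533 = 566
a_65 = 98·566 + 591·220 = 841
a_66 = 98·841 + 591·566 = 207
a_67 = 98·207 + 591·841 = 709
a_68 = 98·709 + 591·207 = 109
a_69 = 98·109 + 591·709 = 876
a_70 = 98·876 + 591·109 = 935
a_71 = 98·935 + 591·876 = 919
a_72 = 98·919 + 591·935 = 923
a_73 = 98·923 + 591·919 = 940
a_74 = 98·940 + 591·923 = 934
a_75 = 98·934 + 591·940 = 303
a_76 = 98·303 + 591·934 = 504
a_77 = 98·504 + 591·303 = 431
a_78 = 98·431 + 591·504 = 69
a_79 = 98·69 + 591·431 = 152
a_80 = 98·152 + 591·69 = 180
a_81 = 98·180 + 591·152 = 518
a_82 = 98·518 + 591·180 = 749
a_83 = 98·749 + 591·518 = 156
a_84 = 98·156 + 591·749 = 870
a_85 = 98·870 + 591·156 = 881
a_86 = 98·881 + 591·870 = 153
a_87 = 98·153 + 591·881 = 895
a_88 = 98·895 + 591·153 = 549
a_89 = 98·549 + 591·895 = 554
a_90 = 98·554 + 591·549 = 376
a_91 = 98·376 + 591·554 = 13
a_92 = 98·13 + 591·376 = 501
a_93 = 98·501 + 591·13 = 277
a_94 = 98·277 + 591·501 = 357
a_95 = 98·357 + 591·277 = 929
a_96 = 98·929 + 591·357 = 338
a_97 = 98·338 + 591·929 = 979
a_98 = 98·979 + 591·338 = 63
a_99 = 98·63 + 591·979 = 552
a_100 = 98·552 + 591·63 = 519
a_101 = 98·519 + 591·552 = 737
a_102 = 98·737 + 591·519 = 580
a_103 = 98·580 + 591·737 = 15
a_104 = 98·15 + 591·580 = 181
a_105 = 98·181 + 591·15 = 369
a_106 = 98·369 + 591·181 = 864
a_107 = 98·864 + 591·369 = 51
a_108 = 98·51 + 591·864 = 23
a_109 = 98·23 + 591·51 = 107
a_110 = 98·107 + 591·23 = 872
a_111 = 98·872 + 591·107 = 370
a_112 = 98·370 + 591·872 = 698
a_113 = 98·698 + 591·370 = 518
a_114 = 98·518 + 591·698 = 151
a_115 = 98·151 + 591·518 = 74
a_116 = 98·74 + 591·151 = 638
a_117 = 98·638 + 591·74 = 313
a_118 = 98·313 + 591·638 = 96
a_119 = 98·96 + 591·313 = 663
a_120 = 98·663 + 591·96 = 630
a_121 = 98·630 + 591·663 = 532
a_122 = 98·532 + 591·630 = 686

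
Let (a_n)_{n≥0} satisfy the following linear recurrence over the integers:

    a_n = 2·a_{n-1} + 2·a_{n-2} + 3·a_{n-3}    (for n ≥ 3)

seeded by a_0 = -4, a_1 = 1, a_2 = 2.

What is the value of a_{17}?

-9933856

a_3 = 2·2 + 2·1 + 3·-4 = -6
a_4 = 2·-6 + 2·2 + 3·1 = -5
a_5 = 2·-5 + 2·-6 + 3·2 = -16
a_6 = 2·-16 + 2·-5 + 3·-6 = -60
a_7 = 2·-60 + 2·-16 + 3·-5 = -167
a_8 = 2·-167 + 2·-60 + 3·-16 = -502
a_9 = 2·-502 + 2·-167 + 3·-60 = -1518
a_10 = 2·-1518 + 2·-502 + 3·-167 = -4541
a_11 = 2·-4541 + 2·-1518 + 3·-502 = -13624
a_12 = 2·-13624 + 2·-4541 + 3·-1518 = -40884
a_13 = 2·-40884 + 2·-13624 + 3·-4541 = -122639
a_14 = 2·-122639 + 2·-40884 + 3·-13624 = -367918
a_15 = 2·-367918 + 2·-122639 + 3·-40884 = -1103766
a_16 = 2·-1103766 + 2·-367918 + 3·-122639 = -3311285
a_17 = 2·-3311285 + 2·-1103766 + 3·-367918 = -9933856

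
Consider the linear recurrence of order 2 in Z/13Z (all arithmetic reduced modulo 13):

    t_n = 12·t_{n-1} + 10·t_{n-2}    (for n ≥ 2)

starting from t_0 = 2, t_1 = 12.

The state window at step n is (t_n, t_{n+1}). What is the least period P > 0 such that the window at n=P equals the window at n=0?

21

n=0: window = (2, 12)
n=1: window = (12, 8)
n=2: window = (8, 8)
n=3: window = (8, 7)
n=4: window = (7, 8)
n=5: window = (8, 10)
n=6: window = (10, 5)
n=7: window = (5, 4)
n=8: window = (4, 7)
n=9: window = (7, 7)
n=10: window = (7, 11)
n=11: window = (11, 7)
n=12: window = (7, 12)
n=13: window = (12, 6)
n=14: window = (6, 10)
n=15: window = (10, 11)
n=16: window = (11, 11)
n=17: window = (11, 8)
n=18: window = (8, 11)
n=19: window = (11, 4)
n=20: window = (4, 2)
n=21: window = (2, 12)
window at n=21 equals window at n=0 → period = 21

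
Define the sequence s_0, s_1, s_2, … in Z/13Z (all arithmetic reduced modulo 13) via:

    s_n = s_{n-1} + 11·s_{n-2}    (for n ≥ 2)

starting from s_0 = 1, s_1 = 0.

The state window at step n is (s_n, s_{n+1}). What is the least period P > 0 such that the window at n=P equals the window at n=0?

168

n=0: window = (1, 0)
n=1: window = (0, 11)
n=2: window = (11, 11)
n=3: window = (11, 2)
n=4: window = (2, 6)
n=5: window = (6, 2)
n=6: window = (2, 3)
n=7: window = (3, 12)
n=8: window = (12, 6)
n=9: window = (6, 8)
n=10: window = (8, 9)
n=11: window = (9, 6)
n=12: window = (6, 1)
n=13: window = (1, 2)
n=14: window = (2, 0)
n=15: window = (0, 9)
n=16: window = (9, 9)
n=17: window = (9, 4)
n=18: window = (4, 12)
n=19: window = (12, 4)
n=20: window = (4, 6)
n=21: window = (6, 11)
n=22: window = (11, 12)
n=23: window = (12, 3)
n=24: window = (3, 5)
n=25: window = (5, 12)
n=26: window = (12, 2)
n=27: window = (2, 4)
n=28: window = (4, 0)
n=29: window = (0, 5)
n=30: window = (5, 5)
n=31: window = (5, 8)
n=32: window = (8, 11)
n=33: window = (11, 8)
n=34: window = (8, 12)
n=35: window = (12, 9)
n=36: window = (9, 11)
n=37: window = (11, 6)
n=38: window = (6, 10)
n=39: window = (10, 11)
n=40: window = (11, 4)
…
n=166: window = (3, 7)
n=167: window = (7, 1)
n=168: window = (1, 0)
window at n=168 equals window at n=0 → period = 168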